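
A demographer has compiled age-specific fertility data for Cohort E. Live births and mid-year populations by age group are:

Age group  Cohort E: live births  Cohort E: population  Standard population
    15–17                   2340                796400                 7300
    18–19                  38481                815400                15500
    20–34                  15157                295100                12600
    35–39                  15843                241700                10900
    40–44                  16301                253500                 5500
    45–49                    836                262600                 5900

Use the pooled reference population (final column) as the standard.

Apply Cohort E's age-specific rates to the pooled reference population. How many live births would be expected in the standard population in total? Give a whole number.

2487

Age-specific rates per 1000 for Cohort E: 2.938, 47.193, 51.362, 65.548, 64.304, 3.184.
Expected live births = Σ (standard pop × age-specific rate ÷ 1000)
= 7300×2.938/1000 + 15500×47.193/1000 + 12600×51.362/1000 + 10900×65.548/1000 + 5500×64.304/1000 + 5900×3.184/1000
= 21.45 + 731.49 + 647.16 + 714.48 + 353.67 + 18.78 = 2487.03.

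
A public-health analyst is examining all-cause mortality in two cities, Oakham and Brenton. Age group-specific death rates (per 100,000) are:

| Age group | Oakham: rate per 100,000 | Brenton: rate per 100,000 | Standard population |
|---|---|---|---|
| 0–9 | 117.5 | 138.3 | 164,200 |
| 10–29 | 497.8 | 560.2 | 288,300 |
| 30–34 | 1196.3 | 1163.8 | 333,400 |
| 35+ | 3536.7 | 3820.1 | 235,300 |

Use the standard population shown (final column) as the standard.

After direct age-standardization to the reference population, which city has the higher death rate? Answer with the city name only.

Brenton

Standard total = 1,021,200; weights = 0.1608, 0.2823, 0.3265, 0.2304.
Oakham: 0.1608×117.5 + 0.2823×497.8 + 0.3265×1196.3 + 0.2304×3536.7 = 1364.9052 per 100,000.
Brenton: 0.1608×138.3 + 0.2823×560.2 + 0.3265×1163.8 + 0.2304×3820.1 = 1440.5552 per 100,000.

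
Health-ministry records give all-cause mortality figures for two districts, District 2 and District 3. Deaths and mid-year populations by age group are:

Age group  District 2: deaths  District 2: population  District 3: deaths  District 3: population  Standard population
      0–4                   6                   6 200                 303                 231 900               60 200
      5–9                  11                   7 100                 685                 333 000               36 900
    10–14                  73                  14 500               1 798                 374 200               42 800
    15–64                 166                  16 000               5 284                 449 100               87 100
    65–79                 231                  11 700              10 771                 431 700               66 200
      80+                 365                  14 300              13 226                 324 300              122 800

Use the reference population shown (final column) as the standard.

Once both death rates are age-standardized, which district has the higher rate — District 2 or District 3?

Age-specific rates per 100 000 for District 2: 96.77, 154.93, 503.45, 1037.50, 1974.36, 2552.45.
For District 3: 130.66, 205.71, 480.49, 1176.58, 2495.02, 4078.32.
Standard total = 416 000; weights = 0.1447, 0.0887, 0.1029, 0.2094, 0.1591, 0.2952.
District 2: 0.1447×96.77 + 0.0887×154.93 + 0.1029×503.45 + 0.2094×1037.50 + 0.1591×1974.36 + 0.2952×2552.45 = 1364.4223 per 100 000.
District 3: 0.1447×130.66 + 0.0887×205.71 + 0.1029×480.49 + 0.2094×1176.58 + 0.1591×2495.02 + 0.2952×4078.32 = 1933.8686 per 100 000.

District 3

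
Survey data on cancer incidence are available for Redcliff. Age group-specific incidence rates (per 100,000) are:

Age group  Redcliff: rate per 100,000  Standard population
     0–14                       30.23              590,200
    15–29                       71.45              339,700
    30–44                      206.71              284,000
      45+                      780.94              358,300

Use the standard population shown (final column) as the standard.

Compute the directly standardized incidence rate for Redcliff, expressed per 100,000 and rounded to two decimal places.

Standard total = 1,572,200; weights = 0.3754, 0.2161, 0.1806, 0.2279.
Standardized rate: 0.3754×30.23 + 0.2161×71.45 + 0.1806×206.71 + 0.2279×780.94 = 242.1001 per 100,000.

242.10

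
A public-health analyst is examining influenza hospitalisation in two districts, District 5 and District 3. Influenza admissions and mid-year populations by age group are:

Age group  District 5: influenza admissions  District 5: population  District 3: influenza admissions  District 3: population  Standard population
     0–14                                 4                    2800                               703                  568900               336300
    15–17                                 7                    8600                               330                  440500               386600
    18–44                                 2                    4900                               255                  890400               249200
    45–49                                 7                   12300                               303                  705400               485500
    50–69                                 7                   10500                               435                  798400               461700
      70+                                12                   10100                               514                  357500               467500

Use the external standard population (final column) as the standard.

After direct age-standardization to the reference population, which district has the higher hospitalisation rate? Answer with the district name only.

Age-specific rates per 100000 for District 5: 142.86, 81.40, 40.82, 56.91, 66.67, 118.81.
For District 3: 123.57, 74.91, 28.64, 42.95, 54.48, 143.78.
Standard total = 2386800; weights = 0.1409, 0.1620, 0.1044, 0.2034, 0.1934, 0.1959.
District 5: 0.1409×142.86 + 0.1620×81.40 + 0.1044×40.82 + 0.2034×56.91 + 0.1934×66.67 + 0.1959×118.81 = 85.3177 per 100000.
District 3: 0.1409×123.57 + 0.1620×74.91 + 0.1044×28.64 + 0.2034×42.95 + 0.1934×54.48 + 0.1959×143.78 = 79.9736 per 100000.

District 5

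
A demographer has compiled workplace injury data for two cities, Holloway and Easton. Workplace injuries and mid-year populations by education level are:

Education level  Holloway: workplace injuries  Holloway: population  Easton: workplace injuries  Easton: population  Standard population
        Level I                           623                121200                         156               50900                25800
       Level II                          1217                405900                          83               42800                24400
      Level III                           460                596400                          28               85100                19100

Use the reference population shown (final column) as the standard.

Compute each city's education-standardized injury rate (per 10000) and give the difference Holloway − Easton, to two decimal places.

Education-specific rates per 10000 for Holloway: 51.40, 29.98, 7.71.
For Easton: 30.65, 19.39, 3.29.
Standard total = 69300; weights = 0.3723, 0.3521, 0.2756.
Holloway: 0.3723×51.40 + 0.3521×29.98 + 0.2756×7.71 = 31.8194 per 10000.
Easton: 0.3723×30.65 + 0.3521×19.39 + 0.2756×3.29 = 19.1450 per 10000.
Difference = 31.8194 − 19.1450 = 12.6744.

12.67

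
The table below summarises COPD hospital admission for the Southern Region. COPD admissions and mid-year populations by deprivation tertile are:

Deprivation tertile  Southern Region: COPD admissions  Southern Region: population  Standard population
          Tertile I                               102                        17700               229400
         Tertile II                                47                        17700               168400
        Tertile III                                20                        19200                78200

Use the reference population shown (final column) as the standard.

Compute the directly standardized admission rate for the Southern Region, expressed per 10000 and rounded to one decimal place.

38.9

Deprivation-specific rates per 10000 for the Southern Region: 57.63, 26.55, 10.42.
Standard total = 476000; weights = 0.4819, 0.3538, 0.1643.
Standardized rate: 0.4819×57.63 + 0.3538×26.55 + 0.1643×10.42 = 38.8779 per 10000.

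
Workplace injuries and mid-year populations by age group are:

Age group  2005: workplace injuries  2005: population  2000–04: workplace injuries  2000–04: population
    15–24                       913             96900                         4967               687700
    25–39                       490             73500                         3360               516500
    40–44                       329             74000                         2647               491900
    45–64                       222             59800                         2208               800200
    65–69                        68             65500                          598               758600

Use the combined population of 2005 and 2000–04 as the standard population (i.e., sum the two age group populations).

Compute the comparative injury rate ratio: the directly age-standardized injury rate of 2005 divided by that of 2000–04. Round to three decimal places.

1.149

Age-specific rates per 10000 for 2005: 94.22, 66.67, 44.46, 37.12, 10.38.
For 2000–04: 72.23, 65.05, 53.81, 27.59, 7.88.
Combined standard total = 3624600; weights = 0.2165, 0.1628, 0.1561, 0.2373, 0.2274.
2005: 0.2165×94.22 + 0.1628×66.67 + 0.1561×44.46 + 0.2373×37.12 + 0.2274×10.38 = 49.3573 per 10000.
2000–04: 0.2165×72.23 + 0.1628×65.05 + 0.1561×53.81 + 0.2373×27.59 + 0.2274×7.88 = 42.9644 per 10000.
Ratio = 49.3573 ÷ 42.9644 = 1.14880.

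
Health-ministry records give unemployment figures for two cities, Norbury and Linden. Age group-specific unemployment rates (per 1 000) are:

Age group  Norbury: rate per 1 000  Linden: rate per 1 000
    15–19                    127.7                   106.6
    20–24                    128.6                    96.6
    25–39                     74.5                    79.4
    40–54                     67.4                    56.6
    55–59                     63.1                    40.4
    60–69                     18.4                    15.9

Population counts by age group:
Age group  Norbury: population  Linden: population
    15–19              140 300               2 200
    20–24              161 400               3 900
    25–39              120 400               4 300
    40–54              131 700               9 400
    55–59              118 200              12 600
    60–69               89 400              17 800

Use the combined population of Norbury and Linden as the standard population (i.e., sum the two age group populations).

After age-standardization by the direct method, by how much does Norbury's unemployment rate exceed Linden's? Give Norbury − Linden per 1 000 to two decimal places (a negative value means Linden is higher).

15.34

Combined standard total = 811 600; weights = 0.1756, 0.2037, 0.1536, 0.1739, 0.1612, 0.1321.
Norbury: 0.1756×127.7 + 0.2037×128.6 + 0.1536×74.5 + 0.1739×67.4 + 0.1612×63.1 + 0.1321×18.4 = 84.3779 per 1 000.
Linden: 0.1756×106.6 + 0.2037×96.6 + 0.1536×79.4 + 0.1739×56.6 + 0.1612×40.4 + 0.1321×15.9 = 69.0423 per 1 000.
Difference = 84.3779 − 69.0423 = 15.3356.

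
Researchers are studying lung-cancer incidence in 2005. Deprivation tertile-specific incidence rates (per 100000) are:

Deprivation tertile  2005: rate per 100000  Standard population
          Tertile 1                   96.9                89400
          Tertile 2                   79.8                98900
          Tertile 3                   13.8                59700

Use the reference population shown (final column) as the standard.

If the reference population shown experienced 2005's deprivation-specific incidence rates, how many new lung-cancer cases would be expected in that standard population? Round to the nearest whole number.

174

Expected new lung-cancer cases = Σ (standard pop × deprivation-specific rate ÷ 100000)
= 89400×96.9/100000 + 98900×79.8/100000 + 59700×13.8/100000
= 86.63 + 78.92 + 8.24 = 173.79.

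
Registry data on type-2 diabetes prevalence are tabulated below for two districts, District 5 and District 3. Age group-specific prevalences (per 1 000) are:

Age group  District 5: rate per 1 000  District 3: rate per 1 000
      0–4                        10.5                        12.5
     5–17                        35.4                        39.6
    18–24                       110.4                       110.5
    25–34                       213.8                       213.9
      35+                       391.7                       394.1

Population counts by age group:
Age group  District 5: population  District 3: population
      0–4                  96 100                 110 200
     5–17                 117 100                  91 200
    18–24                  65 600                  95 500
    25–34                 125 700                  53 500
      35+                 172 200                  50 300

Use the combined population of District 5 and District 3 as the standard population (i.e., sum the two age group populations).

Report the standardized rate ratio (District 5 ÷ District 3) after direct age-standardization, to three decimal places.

0.988

Combined standard total = 977 400; weights = 0.2111, 0.2131, 0.1648, 0.1833, 0.2276.
District 5: 0.2111×10.5 + 0.2131×35.4 + 0.1648×110.4 + 0.1833×213.8 + 0.2276×391.7 = 156.3246 per 1 000.
District 3: 0.2111×12.5 + 0.2131×39.6 + 0.1648×110.5 + 0.1833×213.9 + 0.2276×394.1 = 158.2229 per 1 000.
Ratio = 156.3246 ÷ 158.2229 = 0.98800.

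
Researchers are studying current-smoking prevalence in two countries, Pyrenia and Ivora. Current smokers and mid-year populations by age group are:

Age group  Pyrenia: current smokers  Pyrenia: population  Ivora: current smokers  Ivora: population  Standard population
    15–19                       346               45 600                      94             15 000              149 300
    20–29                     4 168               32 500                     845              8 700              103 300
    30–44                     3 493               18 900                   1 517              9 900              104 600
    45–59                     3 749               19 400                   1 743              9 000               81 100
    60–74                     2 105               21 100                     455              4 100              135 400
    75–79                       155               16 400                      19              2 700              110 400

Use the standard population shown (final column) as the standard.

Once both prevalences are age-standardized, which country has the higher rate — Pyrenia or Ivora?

Pyrenia

Age-specific rates per 1 000 for Pyrenia: 7.588, 128.246, 184.815, 193.247, 99.763, 9.451.
For Ivora: 6.267, 97.126, 153.232, 193.667, 110.976, 7.037.
Standard total = 684 100; weights = 0.2182, 0.1510, 0.1529, 0.1185, 0.1979, 0.1614.
Pyrenia: 0.2182×7.588 + 0.1510×128.246 + 0.1529×184.815 + 0.1185×193.247 + 0.1979×99.763 + 0.1614×9.451 = 93.4600 per 1 000.
Ivora: 0.2182×6.267 + 0.1510×97.126 + 0.1529×153.232 + 0.1185×193.667 + 0.1979×110.976 + 0.1614×7.037 = 85.5229 per 1 000.
The crude rates (91.07 vs 94.60) would put Ivora higher, but that reflects its age composition; once standardized to a common age structure, Pyrenia has the higher underlying rate.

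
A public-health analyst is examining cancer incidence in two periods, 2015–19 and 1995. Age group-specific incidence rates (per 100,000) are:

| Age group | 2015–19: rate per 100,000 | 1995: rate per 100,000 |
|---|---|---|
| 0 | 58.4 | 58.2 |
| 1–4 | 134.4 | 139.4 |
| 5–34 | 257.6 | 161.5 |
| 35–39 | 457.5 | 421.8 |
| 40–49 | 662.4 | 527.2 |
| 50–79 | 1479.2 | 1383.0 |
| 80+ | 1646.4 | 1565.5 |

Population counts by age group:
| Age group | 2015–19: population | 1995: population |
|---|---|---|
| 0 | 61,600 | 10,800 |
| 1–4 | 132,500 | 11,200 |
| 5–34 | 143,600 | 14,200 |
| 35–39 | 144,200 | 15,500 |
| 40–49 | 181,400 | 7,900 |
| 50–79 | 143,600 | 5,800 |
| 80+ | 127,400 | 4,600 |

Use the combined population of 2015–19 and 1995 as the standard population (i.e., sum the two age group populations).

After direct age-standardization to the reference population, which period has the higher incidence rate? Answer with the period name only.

2015–19

Combined standard total = 1,004,300; weights = 0.0721, 0.1431, 0.1571, 0.1590, 0.1885, 0.1488, 0.1314.
2015–19: 0.0721×58.4 + 0.1431×134.4 + 0.1571×257.6 + 0.1590×457.5 + 0.1885×662.4 + 0.1488×1479.2 + 0.1314×1646.4 = 697.9618 per 100,000.
1995: 0.0721×58.2 + 0.1431×139.4 + 0.1571×161.5 + 0.1590×421.8 + 0.1885×527.2 + 0.1488×1383.0 + 0.1314×1565.5 = 627.4587 per 100,000.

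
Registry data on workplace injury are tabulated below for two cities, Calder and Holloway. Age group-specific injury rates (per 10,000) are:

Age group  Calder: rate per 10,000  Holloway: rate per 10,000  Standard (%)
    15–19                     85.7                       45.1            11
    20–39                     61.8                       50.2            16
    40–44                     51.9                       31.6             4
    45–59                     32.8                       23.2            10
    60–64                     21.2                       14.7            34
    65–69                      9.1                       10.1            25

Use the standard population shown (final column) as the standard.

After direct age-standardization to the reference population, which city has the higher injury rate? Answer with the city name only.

Calder

Standard weights: 0.11, 0.16, 0.04, 0.10, 0.34, 0.25.
Calder: 0.1100×85.7 + 0.1600×61.8 + 0.0400×51.9 + 0.1000×32.8 + 0.3400×21.2 + 0.2500×9.1 = 34.1540 per 10,000.
Holloway: 0.1100×45.1 + 0.1600×50.2 + 0.0400×31.6 + 0.1000×23.2 + 0.3400×14.7 + 0.2500×10.1 = 24.1000 per 10,000.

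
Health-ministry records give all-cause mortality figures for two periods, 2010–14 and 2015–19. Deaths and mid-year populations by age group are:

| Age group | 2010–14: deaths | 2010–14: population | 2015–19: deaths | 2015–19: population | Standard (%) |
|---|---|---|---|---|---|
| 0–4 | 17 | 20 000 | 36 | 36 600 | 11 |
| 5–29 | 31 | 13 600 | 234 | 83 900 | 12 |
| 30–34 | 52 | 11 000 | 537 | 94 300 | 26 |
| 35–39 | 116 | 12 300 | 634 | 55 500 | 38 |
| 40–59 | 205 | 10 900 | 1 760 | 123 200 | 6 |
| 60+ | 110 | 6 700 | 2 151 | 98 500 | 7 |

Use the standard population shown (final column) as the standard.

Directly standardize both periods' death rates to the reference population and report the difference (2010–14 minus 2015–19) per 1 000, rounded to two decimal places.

Age-specific rates per 1 000 for 2010–14: 0.850, 2.279, 4.727, 9.431, 18.807, 16.418.
For 2015–19: 0.984, 2.789, 5.695, 11.423, 14.286, 21.838.
Standard weights: 0.11, 0.12, 0.26, 0.38, 0.06, 0.07.
2010–14: 0.1100×0.850 + 0.1200×2.279 + 0.2600×4.727 + 0.3800×9.431 + 0.0600×18.807 + 0.0700×16.418 = 7.4576 per 1 000.
2015–19: 0.1100×0.984 + 0.1200×2.789 + 0.2600×5.695 + 0.3800×11.423 + 0.0600×14.286 + 0.0700×21.838 = 8.6501 per 1 000.
Difference = 7.4576 − 8.6501 = -1.1926.

-1.19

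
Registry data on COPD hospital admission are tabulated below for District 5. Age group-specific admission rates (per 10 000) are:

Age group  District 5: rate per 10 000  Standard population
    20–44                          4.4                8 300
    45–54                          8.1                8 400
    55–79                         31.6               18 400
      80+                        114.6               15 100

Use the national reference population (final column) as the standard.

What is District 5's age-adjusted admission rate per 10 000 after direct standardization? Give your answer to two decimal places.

Standard total = 50 200; weights = 0.1653, 0.1673, 0.3665, 0.3008.
Standardized rate: 0.1653×4.4 + 0.1673×8.1 + 0.3665×31.6 + 0.3008×114.6 = 48.1367 per 10 000.

48.14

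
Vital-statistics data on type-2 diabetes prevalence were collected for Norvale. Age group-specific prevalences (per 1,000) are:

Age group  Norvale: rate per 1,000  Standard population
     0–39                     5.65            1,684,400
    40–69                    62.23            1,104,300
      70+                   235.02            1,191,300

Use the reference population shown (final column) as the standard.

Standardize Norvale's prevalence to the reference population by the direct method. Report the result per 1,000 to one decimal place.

Standard total = 3,980,000; weights = 0.4232, 0.2775, 0.2993.
Standardized rate: 0.4232×5.65 + 0.2775×62.23 + 0.2993×235.02 = 90.0042 per 1,000.

90.0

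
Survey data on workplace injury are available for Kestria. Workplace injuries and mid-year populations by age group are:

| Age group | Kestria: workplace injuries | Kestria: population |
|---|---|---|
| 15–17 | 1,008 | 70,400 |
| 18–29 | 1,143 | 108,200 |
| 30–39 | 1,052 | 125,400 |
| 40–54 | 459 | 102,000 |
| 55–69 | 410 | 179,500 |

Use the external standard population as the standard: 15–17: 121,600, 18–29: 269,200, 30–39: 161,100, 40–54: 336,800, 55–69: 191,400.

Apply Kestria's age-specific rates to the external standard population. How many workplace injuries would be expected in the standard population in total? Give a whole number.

Age-specific rates per 10,000 for Kestria: 143.18, 105.64, 83.89, 45.00, 22.84.
Expected workplace injuries = Σ (standard pop × age-specific rate ÷ 10,000)
= 121,600×143.18/10,000 + 269,200×105.64/10,000 + 161,100×83.89/10,000 + 336,800×45.00/10,000 + 191,400×22.84/10,000
= 1741.09 + 2843.77 + 1351.49 + 1515.60 + 437.18 = 7889.13.

7889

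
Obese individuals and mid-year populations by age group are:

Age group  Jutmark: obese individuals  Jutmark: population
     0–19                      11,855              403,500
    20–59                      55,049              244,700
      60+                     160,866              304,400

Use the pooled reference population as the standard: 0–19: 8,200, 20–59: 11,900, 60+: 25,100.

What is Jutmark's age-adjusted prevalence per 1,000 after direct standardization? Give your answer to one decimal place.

Age-specific rates per 1,000 for Jutmark: 29.380, 224.965, 528.469.
Standard total = 45,200; weights = 0.1814, 0.2633, 0.5553.
Standardized rate: 0.1814×29.380 + 0.2633×224.965 + 0.5553×528.469 = 358.0217 per 1,000.

358.0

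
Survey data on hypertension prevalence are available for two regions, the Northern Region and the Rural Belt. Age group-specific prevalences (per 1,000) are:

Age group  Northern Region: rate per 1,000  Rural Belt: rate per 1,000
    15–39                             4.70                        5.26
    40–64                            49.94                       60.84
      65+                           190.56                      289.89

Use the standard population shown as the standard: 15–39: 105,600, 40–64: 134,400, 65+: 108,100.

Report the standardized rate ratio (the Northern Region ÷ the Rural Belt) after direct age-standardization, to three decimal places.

0.694

Standard total = 348,100; weights = 0.3034, 0.3861, 0.3105.
The Northern Region: 0.3034×4.70 + 0.3861×49.94 + 0.3105×190.56 = 79.8845 per 1,000.
The Rural Belt: 0.3034×5.26 + 0.3861×60.84 + 0.3105×289.89 = 115.1091 per 1,000.
Ratio = 79.8845 ÷ 115.1091 = 0.69399.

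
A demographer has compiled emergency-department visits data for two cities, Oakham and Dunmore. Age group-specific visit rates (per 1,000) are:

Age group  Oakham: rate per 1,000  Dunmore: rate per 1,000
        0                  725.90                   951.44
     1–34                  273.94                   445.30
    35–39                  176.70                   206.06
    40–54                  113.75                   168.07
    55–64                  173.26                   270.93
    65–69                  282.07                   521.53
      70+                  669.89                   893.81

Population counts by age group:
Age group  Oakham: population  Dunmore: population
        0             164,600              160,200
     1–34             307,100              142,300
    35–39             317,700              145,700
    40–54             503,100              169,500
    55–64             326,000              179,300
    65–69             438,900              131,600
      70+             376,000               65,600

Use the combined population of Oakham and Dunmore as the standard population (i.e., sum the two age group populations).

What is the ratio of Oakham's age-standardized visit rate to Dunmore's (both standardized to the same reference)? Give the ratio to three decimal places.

Combined standard total = 3,427,600; weights = 0.0948, 0.1311, 0.1352, 0.1962, 0.1474, 0.1664, 0.1288.
Oakham: 0.0948×725.90 + 0.1311×273.94 + 0.1352×176.70 + 0.1962×113.75 + 0.1474×173.26 + 0.1664×282.07 + 0.1288×669.89 = 309.7108 per 1,000.
Dunmore: 0.0948×951.44 + 0.1311×445.30 + 0.1352×206.06 + 0.1962×168.07 + 0.1474×270.93 + 0.1664×521.53 + 0.1288×893.81 = 451.2831 per 1,000.
Ratio = 309.7108 ÷ 451.2831 = 0.68629.

0.686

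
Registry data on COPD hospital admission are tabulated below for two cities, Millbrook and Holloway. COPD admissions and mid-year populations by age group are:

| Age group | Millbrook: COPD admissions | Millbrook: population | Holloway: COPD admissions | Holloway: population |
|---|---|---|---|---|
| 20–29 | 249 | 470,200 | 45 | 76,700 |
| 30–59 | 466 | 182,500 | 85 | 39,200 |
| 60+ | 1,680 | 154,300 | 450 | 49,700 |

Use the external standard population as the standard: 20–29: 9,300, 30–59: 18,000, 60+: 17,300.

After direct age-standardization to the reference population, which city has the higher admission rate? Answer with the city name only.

Millbrook

Age-specific rates per 10,000 for Millbrook: 5.30, 25.53, 108.88.
For Holloway: 5.87, 21.68, 90.54.
Standard total = 44,600; weights = 0.2085, 0.4036, 0.3879.
Millbrook: 0.2085×5.30 + 0.4036×25.53 + 0.3879×108.88 = 53.6428 per 10,000.
Holloway: 0.2085×5.87 + 0.4036×21.68 + 0.3879×90.54 = 45.0957 per 10,000.
The crude rates (29.68 vs 35.02) would put Holloway higher, but that reflects its age composition; once standardized to a common age structure, Millbrook has the higher underlying rate.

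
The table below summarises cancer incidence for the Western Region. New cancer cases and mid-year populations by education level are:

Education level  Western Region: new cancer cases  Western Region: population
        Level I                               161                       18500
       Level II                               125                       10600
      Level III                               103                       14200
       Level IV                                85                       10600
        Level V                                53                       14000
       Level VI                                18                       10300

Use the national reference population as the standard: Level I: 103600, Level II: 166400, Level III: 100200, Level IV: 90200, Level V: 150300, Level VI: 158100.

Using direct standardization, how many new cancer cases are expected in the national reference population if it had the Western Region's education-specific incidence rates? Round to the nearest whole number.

5159

Education-specific rates per 100000 for the Western Region: 870.27, 1179.25, 725.35, 801.89, 378.57, 174.76.
Expected new cancer cases = Σ (standard pop × education-specific rate ÷ 100000)
= 103600×870.27/100000 + 166400×1179.25/100000 + 100200×725.35/100000 + 90200×801.89/100000 + 150300×378.57/100000 + 158100×174.76/100000
= 901.60 + 1962.26 + 726.80 + 723.30 + 568.99 + 276.29 = 5159.25.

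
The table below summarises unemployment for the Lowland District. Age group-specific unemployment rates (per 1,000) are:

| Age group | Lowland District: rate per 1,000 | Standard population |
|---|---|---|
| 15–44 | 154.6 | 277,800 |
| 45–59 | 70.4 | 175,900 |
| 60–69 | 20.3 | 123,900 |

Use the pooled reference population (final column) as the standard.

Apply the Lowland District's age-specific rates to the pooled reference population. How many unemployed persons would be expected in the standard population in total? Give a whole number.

57846

Expected unemployed persons = Σ (standard pop × age-specific rate ÷ 1,000)
= 277,800×154.6/1,000 + 175,900×70.4/1,000 + 123,900×20.3/1,000
= 42947.88 + 12383.36 + 2515.17 = 57846.41.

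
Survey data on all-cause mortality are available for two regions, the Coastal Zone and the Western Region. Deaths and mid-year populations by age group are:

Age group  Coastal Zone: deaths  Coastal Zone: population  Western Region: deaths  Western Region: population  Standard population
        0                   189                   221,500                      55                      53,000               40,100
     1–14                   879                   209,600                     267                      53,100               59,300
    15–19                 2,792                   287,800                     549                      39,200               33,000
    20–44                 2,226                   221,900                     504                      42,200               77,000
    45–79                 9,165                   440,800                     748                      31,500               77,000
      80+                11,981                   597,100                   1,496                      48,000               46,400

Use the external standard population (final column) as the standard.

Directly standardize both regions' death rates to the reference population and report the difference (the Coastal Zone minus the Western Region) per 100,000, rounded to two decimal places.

-327.13

Age-specific rates per 100,000 for the Coastal Zone: 85.33, 419.37, 970.12, 1003.15, 2079.17, 2006.53.
For the Western Region: 103.77, 502.82, 1400.51, 1194.31, 2374.60, 3116.67.
Standard total = 332,800; weights = 0.1205, 0.1782, 0.0992, 0.2314, 0.2314, 0.1394.
The Coastal Zone: 0.1205×85.33 + 0.1782×419.37 + 0.0992×970.12 + 0.2314×1003.15 + 0.2314×2079.17 + 0.1394×2006.53 = 1174.1183 per 100,000.
The Western Region: 0.1205×103.77 + 0.1782×502.82 + 0.0992×1400.51 + 0.2314×1194.31 + 0.2314×2374.60 + 0.1394×3116.67 = 1501.2486 per 100,000.
Difference = 1174.1183 − 1501.2486 = -327.1303.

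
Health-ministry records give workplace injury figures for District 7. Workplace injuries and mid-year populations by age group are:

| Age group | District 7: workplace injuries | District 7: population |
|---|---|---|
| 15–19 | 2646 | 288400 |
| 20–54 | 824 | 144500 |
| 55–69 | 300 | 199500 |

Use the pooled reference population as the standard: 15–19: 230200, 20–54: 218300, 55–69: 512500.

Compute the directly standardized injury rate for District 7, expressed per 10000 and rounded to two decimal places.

Age-specific rates per 10000 for District 7: 91.75, 57.02, 15.04.
Standard total = 961000; weights = 0.2395, 0.2272, 0.5333.
Standardized rate: 0.2395×91.75 + 0.2272×57.02 + 0.5333×15.04 = 42.9505 per 10000.

42.95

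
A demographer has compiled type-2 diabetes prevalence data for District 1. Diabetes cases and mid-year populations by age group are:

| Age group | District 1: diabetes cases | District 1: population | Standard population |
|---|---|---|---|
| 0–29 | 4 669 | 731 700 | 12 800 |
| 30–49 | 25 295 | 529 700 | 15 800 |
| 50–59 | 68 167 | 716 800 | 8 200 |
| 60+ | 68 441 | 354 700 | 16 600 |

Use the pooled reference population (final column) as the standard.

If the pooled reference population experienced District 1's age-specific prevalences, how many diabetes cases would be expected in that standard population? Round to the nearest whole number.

Age-specific rates per 1 000 for District 1: 6.381, 47.753, 95.099, 192.955.
Expected diabetes cases = Σ (standard pop × age-specific rate ÷ 1 000)
= 12 800×6.381/1 000 + 15 800×47.753/1 000 + 8 200×95.099/1 000 + 16 600×192.955/1 000
= 81.68 + 754.50 + 779.81 + 3203.05 = 4819.04.

4819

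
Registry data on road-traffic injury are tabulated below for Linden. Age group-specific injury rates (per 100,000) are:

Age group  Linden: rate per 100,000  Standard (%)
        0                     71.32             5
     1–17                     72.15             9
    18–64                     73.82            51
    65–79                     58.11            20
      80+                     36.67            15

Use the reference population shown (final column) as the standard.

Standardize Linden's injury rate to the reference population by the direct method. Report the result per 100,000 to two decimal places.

64.83

Standard weights: 0.05, 0.09, 0.51, 0.20, 0.15.
Standardized rate: 0.0500×71.32 + 0.0900×72.15 + 0.5100×73.82 + 0.2000×58.11 + 0.1500×36.67 = 64.8302 per 100,000.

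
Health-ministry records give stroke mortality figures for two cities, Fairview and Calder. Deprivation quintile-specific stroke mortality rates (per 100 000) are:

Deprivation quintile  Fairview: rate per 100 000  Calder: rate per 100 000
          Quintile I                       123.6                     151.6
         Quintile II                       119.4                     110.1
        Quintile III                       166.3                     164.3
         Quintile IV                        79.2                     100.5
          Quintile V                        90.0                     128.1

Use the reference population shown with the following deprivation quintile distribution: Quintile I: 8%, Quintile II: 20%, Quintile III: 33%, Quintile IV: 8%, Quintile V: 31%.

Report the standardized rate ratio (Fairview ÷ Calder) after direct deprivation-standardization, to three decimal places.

Standard weights: 0.08, 0.20, 0.33, 0.08, 0.31.
Fairview: 0.0800×123.6 + 0.2000×119.4 + 0.3300×166.3 + 0.0800×79.2 + 0.3100×90.0 = 122.8830 per 100 000.
Calder: 0.0800×151.6 + 0.2000×110.1 + 0.3300×164.3 + 0.0800×100.5 + 0.3100×128.1 = 136.1180 per 100 000.
Ratio = 122.8830 ÷ 136.1180 = 0.90277.

0.903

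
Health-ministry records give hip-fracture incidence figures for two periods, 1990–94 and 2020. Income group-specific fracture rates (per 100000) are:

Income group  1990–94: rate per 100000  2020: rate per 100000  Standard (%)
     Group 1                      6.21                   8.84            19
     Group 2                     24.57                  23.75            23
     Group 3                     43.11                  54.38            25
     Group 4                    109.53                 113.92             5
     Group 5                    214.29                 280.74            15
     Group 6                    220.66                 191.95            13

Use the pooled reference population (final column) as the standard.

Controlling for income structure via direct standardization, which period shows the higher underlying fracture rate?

Standard weights: 0.19, 0.23, 0.25, 0.05, 0.15, 0.13.
1990–94: 0.1900×6.21 + 0.2300×24.57 + 0.2500×43.11 + 0.0500×109.53 + 0.1500×214.29 + 0.1300×220.66 = 83.9143 per 100000.
2020: 0.1900×8.84 + 0.2300×23.75 + 0.2500×54.38 + 0.0500×113.92 + 0.1500×280.74 + 0.1300×191.95 = 93.4976 per 100000.

2020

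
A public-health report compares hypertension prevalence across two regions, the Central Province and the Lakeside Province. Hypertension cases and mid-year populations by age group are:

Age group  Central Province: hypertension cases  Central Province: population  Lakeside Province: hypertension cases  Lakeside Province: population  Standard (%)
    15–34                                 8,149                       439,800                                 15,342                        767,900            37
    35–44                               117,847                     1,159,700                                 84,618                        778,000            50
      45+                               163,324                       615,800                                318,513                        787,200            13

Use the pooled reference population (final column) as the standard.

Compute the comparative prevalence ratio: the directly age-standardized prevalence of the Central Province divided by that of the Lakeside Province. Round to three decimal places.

Age-specific rates per 1,000 for the Central Province: 18.529, 101.619, 265.222.
For the Lakeside Province: 19.979, 108.763, 404.615.
Standard weights: 0.37, 0.50, 0.13.
The Central Province: 0.3700×18.529 + 0.5000×101.619 + 0.1300×265.222 = 92.1439 per 1,000.
The Lakeside Province: 0.3700×19.979 + 0.5000×108.763 + 0.1300×404.615 = 114.3740 per 1,000.
Ratio = 92.1439 ÷ 114.3740 = 0.80564.

0.806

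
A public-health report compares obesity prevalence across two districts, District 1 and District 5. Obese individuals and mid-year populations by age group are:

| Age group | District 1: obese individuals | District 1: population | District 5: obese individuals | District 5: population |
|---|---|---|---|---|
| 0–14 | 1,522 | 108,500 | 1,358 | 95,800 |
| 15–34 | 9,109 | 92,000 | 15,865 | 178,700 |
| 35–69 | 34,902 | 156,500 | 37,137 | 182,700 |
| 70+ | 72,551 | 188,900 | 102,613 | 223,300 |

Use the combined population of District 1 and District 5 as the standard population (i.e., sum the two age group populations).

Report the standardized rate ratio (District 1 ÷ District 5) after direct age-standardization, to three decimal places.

Age-specific rates per 1,000 for District 1: 14.028, 99.011, 223.016, 384.071.
For District 5: 14.175, 88.780, 203.268, 459.530.
Combined standard total = 1,226,400; weights = 0.1666, 0.2207, 0.2766, 0.3361.
District 1: 0.1666×14.028 + 0.2207×99.011 + 0.2766×223.016 + 0.3361×384.071 = 214.9618 per 1,000.
District 5: 0.1666×14.175 + 0.2207×88.780 + 0.2766×203.268 + 0.3361×459.530 = 232.6283 per 1,000.
Ratio = 214.9618 ÷ 232.6283 = 0.92406.

0.924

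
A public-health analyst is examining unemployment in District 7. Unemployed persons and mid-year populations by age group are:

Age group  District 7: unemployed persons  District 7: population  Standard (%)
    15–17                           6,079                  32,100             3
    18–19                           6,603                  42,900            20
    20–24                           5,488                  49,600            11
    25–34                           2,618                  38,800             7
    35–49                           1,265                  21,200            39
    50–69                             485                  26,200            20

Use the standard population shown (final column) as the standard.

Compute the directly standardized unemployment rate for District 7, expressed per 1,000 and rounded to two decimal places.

Age-specific rates per 1,000 for District 7: 189.377, 153.916, 110.645, 67.474, 59.670, 18.511.
Standard weights: 0.03, 0.20, 0.11, 0.07, 0.39, 0.20.
Standardized rate: 0.0300×189.377 + 0.2000×153.916 + 0.1100×110.645 + 0.0700×67.474 + 0.3900×59.670 + 0.2000×18.511 = 80.3322 per 1,000.

80.33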